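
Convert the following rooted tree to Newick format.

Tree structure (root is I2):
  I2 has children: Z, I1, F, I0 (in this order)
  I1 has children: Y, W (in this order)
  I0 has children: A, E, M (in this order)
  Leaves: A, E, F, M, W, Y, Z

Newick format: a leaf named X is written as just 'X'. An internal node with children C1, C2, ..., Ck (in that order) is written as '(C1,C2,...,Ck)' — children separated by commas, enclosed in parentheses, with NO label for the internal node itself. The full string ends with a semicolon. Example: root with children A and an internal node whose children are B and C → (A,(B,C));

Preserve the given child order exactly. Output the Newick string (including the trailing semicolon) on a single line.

internal I2 with children ['Z', 'I1', 'F', 'I0']
  leaf 'Z' → 'Z'
  internal I1 with children ['Y', 'W']
    leaf 'Y' → 'Y'
    leaf 'W' → 'W'
  → '(Y,W)'
  leaf 'F' → 'F'
  internal I0 with children ['A', 'E', 'M']
    leaf 'A' → 'A'
    leaf 'E' → 'E'
    leaf 'M' → 'M'
  → '(A,E,M)'
→ '(Z,(Y,W),F,(A,E,M))'
Final: (Z,(Y,W),F,(A,E,M));

Answer: (Z,(Y,W),F,(A,E,M));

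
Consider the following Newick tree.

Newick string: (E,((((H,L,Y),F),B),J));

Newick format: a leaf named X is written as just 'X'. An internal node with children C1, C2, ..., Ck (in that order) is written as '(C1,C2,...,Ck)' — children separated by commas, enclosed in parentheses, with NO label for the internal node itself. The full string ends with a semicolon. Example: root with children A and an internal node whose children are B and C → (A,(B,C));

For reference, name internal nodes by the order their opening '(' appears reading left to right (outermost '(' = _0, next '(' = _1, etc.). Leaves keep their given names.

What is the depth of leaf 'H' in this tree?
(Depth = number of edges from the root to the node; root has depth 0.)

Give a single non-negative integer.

Newick: (E,((((H,L,Y),F),B),J));
Naming internals by '(' encounter order: outermost '(' = _0, next = _1, ...
Query node: H
Path from root: _0 -> _1 -> _2 -> _3 -> _4 -> H
Depth of H: 5 (number of edges from root)

Answer: 5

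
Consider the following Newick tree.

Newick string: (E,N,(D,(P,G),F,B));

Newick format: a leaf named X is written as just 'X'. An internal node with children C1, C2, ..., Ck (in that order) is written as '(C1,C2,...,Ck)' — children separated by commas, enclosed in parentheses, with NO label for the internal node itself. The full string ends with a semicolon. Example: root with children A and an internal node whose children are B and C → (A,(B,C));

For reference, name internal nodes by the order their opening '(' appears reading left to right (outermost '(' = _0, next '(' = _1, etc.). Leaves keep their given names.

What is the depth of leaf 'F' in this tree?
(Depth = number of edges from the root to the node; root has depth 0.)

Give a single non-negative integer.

Answer: 2

Derivation:
Newick: (E,N,(D,(P,G),F,B));
Naming internals by '(' encounter order: outermost '(' = _0, next = _1, ...
Query node: F
Path from root: _0 -> _1 -> F
Depth of F: 2 (number of edges from root)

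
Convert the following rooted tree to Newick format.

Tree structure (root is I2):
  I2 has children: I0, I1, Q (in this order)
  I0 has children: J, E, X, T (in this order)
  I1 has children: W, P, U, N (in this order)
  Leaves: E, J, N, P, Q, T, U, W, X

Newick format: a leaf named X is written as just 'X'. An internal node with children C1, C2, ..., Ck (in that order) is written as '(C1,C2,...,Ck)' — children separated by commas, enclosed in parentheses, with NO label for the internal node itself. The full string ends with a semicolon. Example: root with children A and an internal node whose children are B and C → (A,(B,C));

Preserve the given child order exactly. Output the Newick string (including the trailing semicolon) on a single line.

Answer: ((J,E,X,T),(W,P,U,N),Q);

Derivation:
internal I2 with children ['I0', 'I1', 'Q']
  internal I0 with children ['J', 'E', 'X', 'T']
    leaf 'J' → 'J'
    leaf 'E' → 'E'
    leaf 'X' → 'X'
    leaf 'T' → 'T'
  → '(J,E,X,T)'
  internal I1 with children ['W', 'P', 'U', 'N']
    leaf 'W' → 'W'
    leaf 'P' → 'P'
    leaf 'U' → 'U'
    leaf 'N' → 'N'
  → '(W,P,U,N)'
  leaf 'Q' → 'Q'
→ '((J,E,X,T),(W,P,U,N),Q)'
Final: ((J,E,X,T),(W,P,U,N),Q);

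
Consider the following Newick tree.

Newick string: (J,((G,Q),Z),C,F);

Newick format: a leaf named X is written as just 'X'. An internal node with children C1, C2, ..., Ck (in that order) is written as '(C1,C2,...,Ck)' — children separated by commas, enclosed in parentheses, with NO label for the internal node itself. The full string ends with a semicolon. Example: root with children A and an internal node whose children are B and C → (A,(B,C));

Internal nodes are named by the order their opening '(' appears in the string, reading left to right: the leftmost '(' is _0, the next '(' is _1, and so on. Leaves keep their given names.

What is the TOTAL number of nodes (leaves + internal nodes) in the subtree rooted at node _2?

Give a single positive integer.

Answer: 3

Derivation:
Newick: (J,((G,Q),Z),C,F);
Locate _2: it is the '(' at position 4 (the 3rd '(' reading left to right).
Query: subtree rooted at _2
_2: subtree_size = 1 + 2
  G: subtree_size = 1 + 0
  Q: subtree_size = 1 + 0
Total subtree size of _2: 3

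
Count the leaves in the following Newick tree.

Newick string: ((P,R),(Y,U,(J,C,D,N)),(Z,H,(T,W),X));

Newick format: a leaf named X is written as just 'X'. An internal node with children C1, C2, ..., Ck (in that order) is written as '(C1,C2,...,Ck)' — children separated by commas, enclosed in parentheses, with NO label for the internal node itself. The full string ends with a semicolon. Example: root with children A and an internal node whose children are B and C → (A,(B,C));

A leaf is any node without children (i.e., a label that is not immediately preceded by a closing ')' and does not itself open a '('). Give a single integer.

Newick: ((P,R),(Y,U,(J,C,D,N)),(Z,H,(T,W),X));
Scan left-to-right; a leaf is any maximal label run not followed by '(':
  pos 2: leaf 'P' → count = 1
  pos 4: leaf 'R' → count = 2
  pos 8: leaf 'Y' → count = 3
  pos 10: leaf 'U' → count = 4
  pos 13: leaf 'J' → count = 5
  pos 15: leaf 'C' → count = 6
  pos 17: leaf 'D' → count = 7
  pos 19: leaf 'N' → count = 8
  pos 24: leaf 'Z' → count = 9
  pos 26: leaf 'H' → count = 10
  pos 29: leaf 'T' → count = 11
  pos 31: leaf 'W' → count = 12
  pos 34: leaf 'X' → count = 13
Total leaves: 13

Answer: 13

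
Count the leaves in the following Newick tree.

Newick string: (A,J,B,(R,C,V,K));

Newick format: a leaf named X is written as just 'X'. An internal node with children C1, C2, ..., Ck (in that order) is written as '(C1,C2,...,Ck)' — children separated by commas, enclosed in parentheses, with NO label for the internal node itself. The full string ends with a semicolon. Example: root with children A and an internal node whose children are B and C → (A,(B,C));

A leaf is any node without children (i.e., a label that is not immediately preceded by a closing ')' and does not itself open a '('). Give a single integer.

Answer: 7

Derivation:
Newick: (A,J,B,(R,C,V,K));
Scan left-to-right; a leaf is any maximal label run not followed by '(':
  pos 1: leaf 'A' → count = 1
  pos 3: leaf 'J' → count = 2
  pos 5: leaf 'B' → count = 3
  pos 8: leaf 'R' → count = 4
  pos 10: leaf 'C' → count = 5
  pos 12: leaf 'V' → count = 6
  pos 14: leaf 'K' → count = 7
Total leaves: 7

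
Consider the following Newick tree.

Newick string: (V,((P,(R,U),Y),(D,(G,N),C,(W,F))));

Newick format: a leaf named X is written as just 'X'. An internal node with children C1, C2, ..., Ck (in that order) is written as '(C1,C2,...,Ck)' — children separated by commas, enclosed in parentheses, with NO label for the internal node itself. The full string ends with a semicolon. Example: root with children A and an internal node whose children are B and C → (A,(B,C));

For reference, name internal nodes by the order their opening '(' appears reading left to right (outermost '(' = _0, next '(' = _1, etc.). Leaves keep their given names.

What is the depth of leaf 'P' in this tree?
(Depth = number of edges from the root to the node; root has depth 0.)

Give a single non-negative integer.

Answer: 3

Derivation:
Newick: (V,((P,(R,U),Y),(D,(G,N),C,(W,F))));
Naming internals by '(' encounter order: outermost '(' = _0, next = _1, ...
Query node: P
Path from root: _0 -> _1 -> _2 -> P
Depth of P: 3 (number of edges from root)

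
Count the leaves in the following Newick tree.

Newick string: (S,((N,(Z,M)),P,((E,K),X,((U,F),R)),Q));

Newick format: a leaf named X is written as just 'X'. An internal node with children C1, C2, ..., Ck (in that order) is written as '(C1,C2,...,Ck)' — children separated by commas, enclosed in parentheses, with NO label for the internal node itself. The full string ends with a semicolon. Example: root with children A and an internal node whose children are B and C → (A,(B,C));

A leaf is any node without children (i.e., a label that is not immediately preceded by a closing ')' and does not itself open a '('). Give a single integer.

Answer: 12

Derivation:
Newick: (S,((N,(Z,M)),P,((E,K),X,((U,F),R)),Q));
Scan left-to-right; a leaf is any maximal label run not followed by '(':
  pos 1: leaf 'S' → count = 1
  pos 5: leaf 'N' → count = 2
  pos 8: leaf 'Z' → count = 3
  pos 10: leaf 'M' → count = 4
  pos 14: leaf 'P' → count = 5
  pos 18: leaf 'E' → count = 6
  pos 20: leaf 'K' → count = 7
  pos 23: leaf 'X' → count = 8
  pos 27: leaf 'U' → count = 9
  pos 29: leaf 'F' → count = 10
  pos 32: leaf 'R' → count = 11
  pos 36: leaf 'Q' → count = 12
Total leaves: 12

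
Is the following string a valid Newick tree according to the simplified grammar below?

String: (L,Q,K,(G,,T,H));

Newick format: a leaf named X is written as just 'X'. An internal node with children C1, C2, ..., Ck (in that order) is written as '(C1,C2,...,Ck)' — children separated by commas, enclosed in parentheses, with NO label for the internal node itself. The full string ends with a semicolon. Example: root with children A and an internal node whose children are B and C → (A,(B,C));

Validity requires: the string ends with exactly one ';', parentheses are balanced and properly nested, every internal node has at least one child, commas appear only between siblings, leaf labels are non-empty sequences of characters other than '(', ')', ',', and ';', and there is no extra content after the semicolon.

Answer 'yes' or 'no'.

Answer: no

Derivation:
Input: (L,Q,K,(G,,T,H));
Paren balance: 2 '(' vs 2 ')' OK
Ends with single ';': True
Full parse: FAILS (empty leaf label at pos 10)
Valid: False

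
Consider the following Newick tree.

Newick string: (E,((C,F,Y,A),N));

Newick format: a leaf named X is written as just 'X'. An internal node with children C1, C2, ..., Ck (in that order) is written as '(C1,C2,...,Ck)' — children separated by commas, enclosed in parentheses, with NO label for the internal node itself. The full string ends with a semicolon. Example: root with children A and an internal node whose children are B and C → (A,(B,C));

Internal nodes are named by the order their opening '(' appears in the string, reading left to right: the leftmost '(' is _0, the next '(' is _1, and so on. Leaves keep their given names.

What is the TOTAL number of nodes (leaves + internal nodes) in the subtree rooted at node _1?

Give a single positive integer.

Answer: 7

Derivation:
Newick: (E,((C,F,Y,A),N));
Locate _1: it is the '(' at position 3 (the 2nd '(' reading left to right).
Query: subtree rooted at _1
_1: subtree_size = 1 + 6
  _2: subtree_size = 1 + 4
    C: subtree_size = 1 + 0
    F: subtree_size = 1 + 0
    Y: subtree_size = 1 + 0
    A: subtree_size = 1 + 0
  N: subtree_size = 1 + 0
Total subtree size of _1: 7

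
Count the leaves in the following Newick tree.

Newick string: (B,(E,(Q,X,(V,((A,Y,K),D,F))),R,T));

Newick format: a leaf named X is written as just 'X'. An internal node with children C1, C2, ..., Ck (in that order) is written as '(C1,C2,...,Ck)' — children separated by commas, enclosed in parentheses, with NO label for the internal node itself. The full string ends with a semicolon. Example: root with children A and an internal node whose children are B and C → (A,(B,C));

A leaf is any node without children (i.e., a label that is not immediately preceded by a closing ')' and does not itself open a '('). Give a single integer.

Answer: 12

Derivation:
Newick: (B,(E,(Q,X,(V,((A,Y,K),D,F))),R,T));
Scan left-to-right; a leaf is any maximal label run not followed by '(':
  pos 1: leaf 'B' → count = 1
  pos 4: leaf 'E' → count = 2
  pos 7: leaf 'Q' → count = 3
  pos 9: leaf 'X' → count = 4
  pos 12: leaf 'V' → count = 5
  pos 16: leaf 'A' → count = 6
  pos 18: leaf 'Y' → count = 7
  pos 20: leaf 'K' → count = 8
  pos 23: leaf 'D' → count = 9
  pos 25: leaf 'F' → count = 10
  pos 30: leaf 'R' → count = 11
  pos 32: leaf 'T' → count = 12
Total leaves: 12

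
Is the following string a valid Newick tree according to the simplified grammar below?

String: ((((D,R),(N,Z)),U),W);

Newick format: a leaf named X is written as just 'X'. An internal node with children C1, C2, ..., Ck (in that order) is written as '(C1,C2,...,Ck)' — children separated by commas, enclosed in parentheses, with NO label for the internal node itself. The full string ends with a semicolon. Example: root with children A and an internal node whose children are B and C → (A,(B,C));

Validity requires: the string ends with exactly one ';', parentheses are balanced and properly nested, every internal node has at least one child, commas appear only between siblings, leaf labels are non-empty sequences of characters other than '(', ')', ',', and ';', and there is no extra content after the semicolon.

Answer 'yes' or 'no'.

Answer: yes

Derivation:
Input: ((((D,R),(N,Z)),U),W);
Paren balance: 5 '(' vs 5 ')' OK
Ends with single ';': True
Full parse: OK
Valid: True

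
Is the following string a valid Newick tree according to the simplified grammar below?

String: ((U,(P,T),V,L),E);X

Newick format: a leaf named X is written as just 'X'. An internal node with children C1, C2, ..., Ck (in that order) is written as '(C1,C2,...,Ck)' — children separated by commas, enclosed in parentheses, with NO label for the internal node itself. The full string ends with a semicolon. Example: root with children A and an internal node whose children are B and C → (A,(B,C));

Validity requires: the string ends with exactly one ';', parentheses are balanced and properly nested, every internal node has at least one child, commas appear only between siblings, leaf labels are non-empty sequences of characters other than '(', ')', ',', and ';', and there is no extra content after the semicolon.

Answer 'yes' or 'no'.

Input: ((U,(P,T),V,L),E);X
Paren balance: 3 '(' vs 3 ')' OK
Ends with single ';': False
Full parse: FAILS (must end with ;)
Valid: False

Answer: no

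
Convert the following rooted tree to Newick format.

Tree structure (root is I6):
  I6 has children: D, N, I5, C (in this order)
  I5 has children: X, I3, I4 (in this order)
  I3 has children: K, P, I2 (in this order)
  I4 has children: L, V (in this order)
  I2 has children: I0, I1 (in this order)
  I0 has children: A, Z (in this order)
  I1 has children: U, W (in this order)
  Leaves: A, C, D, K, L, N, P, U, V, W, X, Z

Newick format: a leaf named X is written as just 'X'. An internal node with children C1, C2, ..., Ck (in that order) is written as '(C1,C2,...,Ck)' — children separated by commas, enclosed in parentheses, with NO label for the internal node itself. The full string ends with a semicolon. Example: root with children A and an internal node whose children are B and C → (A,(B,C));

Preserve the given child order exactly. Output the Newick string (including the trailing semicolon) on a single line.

internal I6 with children ['D', 'N', 'I5', 'C']
  leaf 'D' → 'D'
  leaf 'N' → 'N'
  internal I5 with children ['X', 'I3', 'I4']
    leaf 'X' → 'X'
    internal I3 with children ['K', 'P', 'I2']
      leaf 'K' → 'K'
      leaf 'P' → 'P'
      internal I2 with children ['I0', 'I1']
        internal I0 with children ['A', 'Z']
          leaf 'A' → 'A'
          leaf 'Z' → 'Z'
        → '(A,Z)'
        internal I1 with children ['U', 'W']
          leaf 'U' → 'U'
          leaf 'W' → 'W'
        → '(U,W)'
      → '((A,Z),(U,W))'
    → '(K,P,((A,Z),(U,W)))'
    internal I4 with children ['L', 'V']
      leaf 'L' → 'L'
      leaf 'V' → 'V'
    → '(L,V)'
  → '(X,(K,P,((A,Z),(U,W))),(L,V))'
  leaf 'C' → 'C'
→ '(D,N,(X,(K,P,((A,Z),(U,W))),(L,V)),C)'
Final: (D,N,(X,(K,P,((A,Z),(U,W))),(L,V)),C);

Answer: (D,N,(X,(K,P,((A,Z),(U,W))),(L,V)),C);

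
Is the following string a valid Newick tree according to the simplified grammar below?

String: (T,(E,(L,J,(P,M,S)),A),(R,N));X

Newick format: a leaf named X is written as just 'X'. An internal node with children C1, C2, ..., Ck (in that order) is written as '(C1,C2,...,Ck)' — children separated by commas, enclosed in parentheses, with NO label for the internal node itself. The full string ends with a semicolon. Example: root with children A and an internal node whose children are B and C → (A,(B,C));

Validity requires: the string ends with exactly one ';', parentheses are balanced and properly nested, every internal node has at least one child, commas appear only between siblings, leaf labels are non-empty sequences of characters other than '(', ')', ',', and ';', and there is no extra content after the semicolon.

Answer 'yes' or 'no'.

Input: (T,(E,(L,J,(P,M,S)),A),(R,N));X
Paren balance: 5 '(' vs 5 ')' OK
Ends with single ';': False
Full parse: FAILS (must end with ;)
Valid: False

Answer: no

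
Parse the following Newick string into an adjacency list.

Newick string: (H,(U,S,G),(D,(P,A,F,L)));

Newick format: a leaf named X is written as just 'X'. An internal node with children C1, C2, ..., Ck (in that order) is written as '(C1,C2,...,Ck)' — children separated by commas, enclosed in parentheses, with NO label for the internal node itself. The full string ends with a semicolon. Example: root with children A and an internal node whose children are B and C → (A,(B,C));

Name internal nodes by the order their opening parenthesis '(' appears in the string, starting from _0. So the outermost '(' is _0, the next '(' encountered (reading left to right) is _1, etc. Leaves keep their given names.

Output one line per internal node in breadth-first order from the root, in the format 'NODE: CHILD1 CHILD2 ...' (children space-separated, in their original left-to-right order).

Input: (H,(U,S,G),(D,(P,A,F,L)));
Scanning left-to-right, naming '(' by encounter order:
  pos 0: '(' -> open internal node _0 (depth 1)
  pos 3: '(' -> open internal node _1 (depth 2)
  pos 9: ')' -> close internal node _1 (now at depth 1)
  pos 11: '(' -> open internal node _2 (depth 2)
  pos 14: '(' -> open internal node _3 (depth 3)
  pos 22: ')' -> close internal node _3 (now at depth 2)
  pos 23: ')' -> close internal node _2 (now at depth 1)
  pos 24: ')' -> close internal node _0 (now at depth 0)
Total internal nodes: 4
BFS adjacency from root:
  _0: H _1 _2
  _1: U S G
  _2: D _3
  _3: P A F L

Answer: _0: H _1 _2
_1: U S G
_2: D _3
_3: P A F L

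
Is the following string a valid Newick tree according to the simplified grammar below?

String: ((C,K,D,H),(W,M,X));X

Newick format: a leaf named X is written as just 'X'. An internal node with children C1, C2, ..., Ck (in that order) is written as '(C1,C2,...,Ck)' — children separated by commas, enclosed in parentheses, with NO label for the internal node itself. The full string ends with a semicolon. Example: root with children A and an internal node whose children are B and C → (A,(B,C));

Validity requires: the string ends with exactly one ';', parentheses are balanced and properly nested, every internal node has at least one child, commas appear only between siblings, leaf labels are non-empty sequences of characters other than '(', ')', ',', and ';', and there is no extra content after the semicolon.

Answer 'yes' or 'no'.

Answer: no

Derivation:
Input: ((C,K,D,H),(W,M,X));X
Paren balance: 3 '(' vs 3 ')' OK
Ends with single ';': False
Full parse: FAILS (must end with ;)
Valid: False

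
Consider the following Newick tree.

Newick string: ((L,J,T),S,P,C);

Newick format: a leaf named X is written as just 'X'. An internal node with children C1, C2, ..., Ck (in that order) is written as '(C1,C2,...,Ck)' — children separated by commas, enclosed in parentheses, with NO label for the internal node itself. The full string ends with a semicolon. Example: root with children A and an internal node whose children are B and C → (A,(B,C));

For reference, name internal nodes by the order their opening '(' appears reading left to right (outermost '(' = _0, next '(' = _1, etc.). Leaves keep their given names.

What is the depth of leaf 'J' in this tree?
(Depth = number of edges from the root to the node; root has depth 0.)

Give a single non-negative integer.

Newick: ((L,J,T),S,P,C);
Naming internals by '(' encounter order: outermost '(' = _0, next = _1, ...
Query node: J
Path from root: _0 -> _1 -> J
Depth of J: 2 (number of edges from root)

Answer: 2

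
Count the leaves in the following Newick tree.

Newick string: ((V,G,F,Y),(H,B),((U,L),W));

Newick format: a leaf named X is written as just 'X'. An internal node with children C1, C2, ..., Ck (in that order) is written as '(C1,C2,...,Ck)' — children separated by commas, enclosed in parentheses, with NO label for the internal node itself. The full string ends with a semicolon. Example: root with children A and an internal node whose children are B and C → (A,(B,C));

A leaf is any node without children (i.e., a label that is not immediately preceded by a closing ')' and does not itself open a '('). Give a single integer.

Newick: ((V,G,F,Y),(H,B),((U,L),W));
Scan left-to-right; a leaf is any maximal label run not followed by '(':
  pos 2: leaf 'V' → count = 1
  pos 4: leaf 'G' → count = 2
  pos 6: leaf 'F' → count = 3
  pos 8: leaf 'Y' → count = 4
  pos 12: leaf 'H' → count = 5
  pos 14: leaf 'B' → count = 6
  pos 19: leaf 'U' → count = 7
  pos 21: leaf 'L' → count = 8
  pos 24: leaf 'W' → count = 9
Total leaves: 9

Answer: 9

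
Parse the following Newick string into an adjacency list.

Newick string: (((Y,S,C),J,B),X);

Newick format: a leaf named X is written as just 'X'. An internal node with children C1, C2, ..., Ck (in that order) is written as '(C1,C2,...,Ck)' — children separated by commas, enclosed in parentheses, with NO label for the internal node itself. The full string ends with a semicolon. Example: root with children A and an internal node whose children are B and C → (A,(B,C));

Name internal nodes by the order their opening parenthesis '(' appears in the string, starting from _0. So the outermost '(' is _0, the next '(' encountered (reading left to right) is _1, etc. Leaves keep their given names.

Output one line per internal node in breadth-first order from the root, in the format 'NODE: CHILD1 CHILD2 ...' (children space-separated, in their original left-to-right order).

Answer: _0: _1 X
_1: _2 J B
_2: Y S C

Derivation:
Input: (((Y,S,C),J,B),X);
Scanning left-to-right, naming '(' by encounter order:
  pos 0: '(' -> open internal node _0 (depth 1)
  pos 1: '(' -> open internal node _1 (depth 2)
  pos 2: '(' -> open internal node _2 (depth 3)
  pos 8: ')' -> close internal node _2 (now at depth 2)
  pos 13: ')' -> close internal node _1 (now at depth 1)
  pos 16: ')' -> close internal node _0 (now at depth 0)
Total internal nodes: 3
BFS adjacency from root:
  _0: _1 X
  _1: _2 J B
  _2: Y S C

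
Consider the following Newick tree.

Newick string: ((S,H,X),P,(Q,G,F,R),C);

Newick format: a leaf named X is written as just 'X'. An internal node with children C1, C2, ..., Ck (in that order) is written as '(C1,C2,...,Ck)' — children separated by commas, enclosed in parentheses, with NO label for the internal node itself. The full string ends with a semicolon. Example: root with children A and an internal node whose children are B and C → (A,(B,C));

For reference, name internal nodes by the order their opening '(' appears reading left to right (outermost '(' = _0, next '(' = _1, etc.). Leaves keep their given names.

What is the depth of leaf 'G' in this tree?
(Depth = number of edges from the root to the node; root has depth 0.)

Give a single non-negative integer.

Answer: 2

Derivation:
Newick: ((S,H,X),P,(Q,G,F,R),C);
Naming internals by '(' encounter order: outermost '(' = _0, next = _1, ...
Query node: G
Path from root: _0 -> _2 -> G
Depth of G: 2 (number of edges from root)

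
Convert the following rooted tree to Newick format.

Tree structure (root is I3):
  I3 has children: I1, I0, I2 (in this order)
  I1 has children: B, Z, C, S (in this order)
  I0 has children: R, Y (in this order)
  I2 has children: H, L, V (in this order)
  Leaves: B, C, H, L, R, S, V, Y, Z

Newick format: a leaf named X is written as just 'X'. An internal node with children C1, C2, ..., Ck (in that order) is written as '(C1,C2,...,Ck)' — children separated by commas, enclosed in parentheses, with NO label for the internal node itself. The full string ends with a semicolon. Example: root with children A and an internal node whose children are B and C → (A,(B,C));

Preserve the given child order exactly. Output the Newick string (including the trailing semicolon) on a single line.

internal I3 with children ['I1', 'I0', 'I2']
  internal I1 with children ['B', 'Z', 'C', 'S']
    leaf 'B' → 'B'
    leaf 'Z' → 'Z'
    leaf 'C' → 'C'
    leaf 'S' → 'S'
  → '(B,Z,C,S)'
  internal I0 with children ['R', 'Y']
    leaf 'R' → 'R'
    leaf 'Y' → 'Y'
  → '(R,Y)'
  internal I2 with children ['H', 'L', 'V']
    leaf 'H' → 'H'
    leaf 'L' → 'L'
    leaf 'V' → 'V'
  → '(H,L,V)'
→ '((B,Z,C,S),(R,Y),(H,L,V))'
Final: ((B,Z,C,S),(R,Y),(H,L,V));

Answer: ((B,Z,C,S),(R,Y),(H,L,V));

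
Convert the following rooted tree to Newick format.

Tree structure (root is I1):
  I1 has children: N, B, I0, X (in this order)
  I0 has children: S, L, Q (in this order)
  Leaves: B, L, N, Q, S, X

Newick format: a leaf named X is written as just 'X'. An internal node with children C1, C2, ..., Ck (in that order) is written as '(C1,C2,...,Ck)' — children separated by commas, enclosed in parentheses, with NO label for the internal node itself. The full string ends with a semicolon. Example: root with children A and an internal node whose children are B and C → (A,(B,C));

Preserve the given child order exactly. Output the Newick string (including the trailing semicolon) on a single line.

Answer: (N,B,(S,L,Q),X);

Derivation:
internal I1 with children ['N', 'B', 'I0', 'X']
  leaf 'N' → 'N'
  leaf 'B' → 'B'
  internal I0 with children ['S', 'L', 'Q']
    leaf 'S' → 'S'
    leaf 'L' → 'L'
    leaf 'Q' → 'Q'
  → '(S,L,Q)'
  leaf 'X' → 'X'
→ '(N,B,(S,L,Q),X)'
Final: (N,B,(S,L,Q),X);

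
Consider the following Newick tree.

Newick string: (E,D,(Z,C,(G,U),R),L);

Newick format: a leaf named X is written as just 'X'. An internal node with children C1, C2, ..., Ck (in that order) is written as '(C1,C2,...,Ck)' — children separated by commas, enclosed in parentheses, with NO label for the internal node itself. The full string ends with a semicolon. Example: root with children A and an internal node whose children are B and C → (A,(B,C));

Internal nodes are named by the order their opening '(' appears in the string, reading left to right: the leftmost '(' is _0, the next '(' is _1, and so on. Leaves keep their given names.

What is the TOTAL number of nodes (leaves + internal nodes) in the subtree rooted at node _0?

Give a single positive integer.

Answer: 11

Derivation:
Newick: (E,D,(Z,C,(G,U),R),L);
Locate _0: it is the '(' at position 0 (the 1st '(' reading left to right).
Query: subtree rooted at _0
_0: subtree_size = 1 + 10
  E: subtree_size = 1 + 0
  D: subtree_size = 1 + 0
  _1: subtree_size = 1 + 6
    Z: subtree_size = 1 + 0
    C: subtree_size = 1 + 0
    _2: subtree_size = 1 + 2
      G: subtree_size = 1 + 0
      U: subtree_size = 1 + 0
    R: subtree_size = 1 + 0
  L: subtree_size = 1 + 0
Total subtree size of _0: 11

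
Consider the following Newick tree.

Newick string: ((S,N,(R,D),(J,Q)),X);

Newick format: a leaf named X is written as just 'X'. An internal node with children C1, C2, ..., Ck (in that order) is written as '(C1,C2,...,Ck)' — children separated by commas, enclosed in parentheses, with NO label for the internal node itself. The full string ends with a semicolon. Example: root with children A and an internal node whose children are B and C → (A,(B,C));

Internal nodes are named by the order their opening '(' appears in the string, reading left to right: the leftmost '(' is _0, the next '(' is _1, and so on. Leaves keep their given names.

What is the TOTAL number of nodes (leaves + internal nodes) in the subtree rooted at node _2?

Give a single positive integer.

Newick: ((S,N,(R,D),(J,Q)),X);
Locate _2: it is the '(' at position 6 (the 3rd '(' reading left to right).
Query: subtree rooted at _2
_2: subtree_size = 1 + 2
  R: subtree_size = 1 + 0
  D: subtree_size = 1 + 0
Total subtree size of _2: 3

Answer: 3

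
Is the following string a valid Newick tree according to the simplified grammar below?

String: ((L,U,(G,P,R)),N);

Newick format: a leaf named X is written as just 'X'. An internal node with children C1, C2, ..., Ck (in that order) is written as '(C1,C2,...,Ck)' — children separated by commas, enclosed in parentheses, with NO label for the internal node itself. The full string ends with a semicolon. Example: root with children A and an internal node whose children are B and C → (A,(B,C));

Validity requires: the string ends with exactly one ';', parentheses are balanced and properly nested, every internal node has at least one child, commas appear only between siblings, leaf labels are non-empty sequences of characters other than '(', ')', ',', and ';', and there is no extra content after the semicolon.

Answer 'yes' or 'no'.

Answer: yes

Derivation:
Input: ((L,U,(G,P,R)),N);
Paren balance: 3 '(' vs 3 ')' OK
Ends with single ';': True
Full parse: OK
Valid: True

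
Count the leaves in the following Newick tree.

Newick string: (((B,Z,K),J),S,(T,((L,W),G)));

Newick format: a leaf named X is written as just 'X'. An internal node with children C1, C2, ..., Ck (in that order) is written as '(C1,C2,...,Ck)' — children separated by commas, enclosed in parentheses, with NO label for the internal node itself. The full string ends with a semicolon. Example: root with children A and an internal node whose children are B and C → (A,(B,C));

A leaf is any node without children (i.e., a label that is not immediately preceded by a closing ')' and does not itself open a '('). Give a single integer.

Newick: (((B,Z,K),J),S,(T,((L,W),G)));
Scan left-to-right; a leaf is any maximal label run not followed by '(':
  pos 3: leaf 'B' → count = 1
  pos 5: leaf 'Z' → count = 2
  pos 7: leaf 'K' → count = 3
  pos 10: leaf 'J' → count = 4
  pos 13: leaf 'S' → count = 5
  pos 16: leaf 'T' → count = 6
  pos 20: leaf 'L' → count = 7
  pos 22: leaf 'W' → count = 8
  pos 25: leaf 'G' → count = 9
Total leaves: 9

Answer: 9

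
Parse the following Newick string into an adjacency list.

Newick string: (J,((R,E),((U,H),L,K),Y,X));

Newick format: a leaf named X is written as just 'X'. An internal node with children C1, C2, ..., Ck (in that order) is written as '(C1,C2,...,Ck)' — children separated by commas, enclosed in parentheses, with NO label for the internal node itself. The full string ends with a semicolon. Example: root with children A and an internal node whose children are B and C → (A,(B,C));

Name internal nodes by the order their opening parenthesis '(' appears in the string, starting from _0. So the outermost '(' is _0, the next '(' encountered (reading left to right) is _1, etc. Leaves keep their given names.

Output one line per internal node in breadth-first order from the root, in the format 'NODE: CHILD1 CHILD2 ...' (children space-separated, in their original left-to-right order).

Answer: _0: J _1
_1: _2 _3 Y X
_2: R E
_3: _4 L K
_4: U H

Derivation:
Input: (J,((R,E),((U,H),L,K),Y,X));
Scanning left-to-right, naming '(' by encounter order:
  pos 0: '(' -> open internal node _0 (depth 1)
  pos 3: '(' -> open internal node _1 (depth 2)
  pos 4: '(' -> open internal node _2 (depth 3)
  pos 8: ')' -> close internal node _2 (now at depth 2)
  pos 10: '(' -> open internal node _3 (depth 3)
  pos 11: '(' -> open internal node _4 (depth 4)
  pos 15: ')' -> close internal node _4 (now at depth 3)
  pos 20: ')' -> close internal node _3 (now at depth 2)
  pos 25: ')' -> close internal node _1 (now at depth 1)
  pos 26: ')' -> close internal node _0 (now at depth 0)
Total internal nodes: 5
BFS adjacency from root:
  _0: J _1
  _1: _2 _3 Y X
  _2: R E
  _3: _4 L K
  _4: U H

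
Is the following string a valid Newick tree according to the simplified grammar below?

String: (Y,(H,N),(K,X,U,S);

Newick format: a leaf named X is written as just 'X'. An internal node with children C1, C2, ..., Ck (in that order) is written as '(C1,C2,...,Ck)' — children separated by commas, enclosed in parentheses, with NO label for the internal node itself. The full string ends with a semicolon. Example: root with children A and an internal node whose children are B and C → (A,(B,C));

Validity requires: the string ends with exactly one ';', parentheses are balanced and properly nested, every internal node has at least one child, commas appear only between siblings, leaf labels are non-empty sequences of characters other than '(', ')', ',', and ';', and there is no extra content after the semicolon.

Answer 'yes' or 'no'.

Input: (Y,(H,N),(K,X,U,S);
Paren balance: 3 '(' vs 2 ')' MISMATCH
Ends with single ';': True
Full parse: FAILS (expected , or ) at pos 18)
Valid: False

Answer: no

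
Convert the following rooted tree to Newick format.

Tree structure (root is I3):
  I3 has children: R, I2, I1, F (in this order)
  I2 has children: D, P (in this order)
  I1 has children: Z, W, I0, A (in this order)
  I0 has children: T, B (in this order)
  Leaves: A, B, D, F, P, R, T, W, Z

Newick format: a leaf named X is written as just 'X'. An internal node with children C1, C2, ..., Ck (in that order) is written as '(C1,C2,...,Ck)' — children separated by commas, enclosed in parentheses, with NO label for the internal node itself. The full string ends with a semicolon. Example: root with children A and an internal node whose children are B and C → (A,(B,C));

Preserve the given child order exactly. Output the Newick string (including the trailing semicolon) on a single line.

internal I3 with children ['R', 'I2', 'I1', 'F']
  leaf 'R' → 'R'
  internal I2 with children ['D', 'P']
    leaf 'D' → 'D'
    leaf 'P' → 'P'
  → '(D,P)'
  internal I1 with children ['Z', 'W', 'I0', 'A']
    leaf 'Z' → 'Z'
    leaf 'W' → 'W'
    internal I0 with children ['T', 'B']
      leaf 'T' → 'T'
      leaf 'B' → 'B'
    → '(T,B)'
    leaf 'A' → 'A'
  → '(Z,W,(T,B),A)'
  leaf 'F' → 'F'
→ '(R,(D,P),(Z,W,(T,B),A),F)'
Final: (R,(D,P),(Z,W,(T,B),A),F);

Answer: (R,(D,P),(Z,W,(T,B),A),F);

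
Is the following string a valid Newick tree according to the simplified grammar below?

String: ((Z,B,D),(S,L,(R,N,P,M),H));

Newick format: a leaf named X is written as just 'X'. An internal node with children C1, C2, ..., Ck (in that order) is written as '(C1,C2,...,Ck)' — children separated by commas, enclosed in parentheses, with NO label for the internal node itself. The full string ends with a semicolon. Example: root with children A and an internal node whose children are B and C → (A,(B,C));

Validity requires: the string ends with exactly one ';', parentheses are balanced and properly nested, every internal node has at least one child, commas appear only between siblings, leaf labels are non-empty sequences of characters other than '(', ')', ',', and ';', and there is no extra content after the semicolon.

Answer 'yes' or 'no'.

Input: ((Z,B,D),(S,L,(R,N,P,M),H));
Paren balance: 4 '(' vs 4 ')' OK
Ends with single ';': True
Full parse: OK
Valid: True

Answer: yes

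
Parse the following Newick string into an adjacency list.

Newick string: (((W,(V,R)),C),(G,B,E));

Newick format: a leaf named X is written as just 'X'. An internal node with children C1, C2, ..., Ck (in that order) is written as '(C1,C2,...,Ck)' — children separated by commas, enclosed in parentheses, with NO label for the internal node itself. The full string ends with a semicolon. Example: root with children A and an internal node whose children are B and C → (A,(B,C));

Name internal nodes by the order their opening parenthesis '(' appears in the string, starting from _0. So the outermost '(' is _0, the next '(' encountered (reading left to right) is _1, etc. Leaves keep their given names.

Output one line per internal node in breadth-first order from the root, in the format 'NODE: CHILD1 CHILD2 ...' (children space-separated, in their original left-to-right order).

Input: (((W,(V,R)),C),(G,B,E));
Scanning left-to-right, naming '(' by encounter order:
  pos 0: '(' -> open internal node _0 (depth 1)
  pos 1: '(' -> open internal node _1 (depth 2)
  pos 2: '(' -> open internal node _2 (depth 3)
  pos 5: '(' -> open internal node _3 (depth 4)
  pos 9: ')' -> close internal node _3 (now at depth 3)
  pos 10: ')' -> close internal node _2 (now at depth 2)
  pos 13: ')' -> close internal node _1 (now at depth 1)
  pos 15: '(' -> open internal node _4 (depth 2)
  pos 21: ')' -> close internal node _4 (now at depth 1)
  pos 22: ')' -> close internal node _0 (now at depth 0)
Total internal nodes: 5
BFS adjacency from root:
  _0: _1 _4
  _1: _2 C
  _4: G B E
  _2: W _3
  _3: V R

Answer: _0: _1 _4
_1: _2 C
_4: G B E
_2: W _3
_3: V R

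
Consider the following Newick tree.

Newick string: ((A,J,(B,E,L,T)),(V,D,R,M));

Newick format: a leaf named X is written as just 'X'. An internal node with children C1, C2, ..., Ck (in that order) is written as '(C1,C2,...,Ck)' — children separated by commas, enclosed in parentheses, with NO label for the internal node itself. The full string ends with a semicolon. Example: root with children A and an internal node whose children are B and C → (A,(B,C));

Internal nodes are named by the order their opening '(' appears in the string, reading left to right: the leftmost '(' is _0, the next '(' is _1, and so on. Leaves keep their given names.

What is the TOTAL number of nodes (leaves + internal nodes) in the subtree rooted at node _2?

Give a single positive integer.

Newick: ((A,J,(B,E,L,T)),(V,D,R,M));
Locate _2: it is the '(' at position 6 (the 3rd '(' reading left to right).
Query: subtree rooted at _2
_2: subtree_size = 1 + 4
  B: subtree_size = 1 + 0
  E: subtree_size = 1 + 0
  L: subtree_size = 1 + 0
  T: subtree_size = 1 + 0
Total subtree size of _2: 5

Answer: 5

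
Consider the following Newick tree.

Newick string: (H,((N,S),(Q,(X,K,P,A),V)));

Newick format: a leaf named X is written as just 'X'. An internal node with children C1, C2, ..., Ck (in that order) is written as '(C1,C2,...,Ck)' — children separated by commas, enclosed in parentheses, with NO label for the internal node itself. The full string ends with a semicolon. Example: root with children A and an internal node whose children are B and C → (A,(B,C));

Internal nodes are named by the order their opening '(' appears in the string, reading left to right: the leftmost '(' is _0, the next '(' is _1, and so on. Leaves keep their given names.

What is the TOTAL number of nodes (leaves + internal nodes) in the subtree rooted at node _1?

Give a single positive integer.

Answer: 12

Derivation:
Newick: (H,((N,S),(Q,(X,K,P,A),V)));
Locate _1: it is the '(' at position 3 (the 2nd '(' reading left to right).
Query: subtree rooted at _1
_1: subtree_size = 1 + 11
  _2: subtree_size = 1 + 2
    N: subtree_size = 1 + 0
    S: subtree_size = 1 + 0
  _3: subtree_size = 1 + 7
    Q: subtree_size = 1 + 0
    _4: subtree_size = 1 + 4
      X: subtree_size = 1 + 0
      K: subtree_size = 1 + 0
      P: subtree_size = 1 + 0
      A: subtree_size = 1 + 0
    V: subtree_size = 1 + 0
Total subtree size of _1: 12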